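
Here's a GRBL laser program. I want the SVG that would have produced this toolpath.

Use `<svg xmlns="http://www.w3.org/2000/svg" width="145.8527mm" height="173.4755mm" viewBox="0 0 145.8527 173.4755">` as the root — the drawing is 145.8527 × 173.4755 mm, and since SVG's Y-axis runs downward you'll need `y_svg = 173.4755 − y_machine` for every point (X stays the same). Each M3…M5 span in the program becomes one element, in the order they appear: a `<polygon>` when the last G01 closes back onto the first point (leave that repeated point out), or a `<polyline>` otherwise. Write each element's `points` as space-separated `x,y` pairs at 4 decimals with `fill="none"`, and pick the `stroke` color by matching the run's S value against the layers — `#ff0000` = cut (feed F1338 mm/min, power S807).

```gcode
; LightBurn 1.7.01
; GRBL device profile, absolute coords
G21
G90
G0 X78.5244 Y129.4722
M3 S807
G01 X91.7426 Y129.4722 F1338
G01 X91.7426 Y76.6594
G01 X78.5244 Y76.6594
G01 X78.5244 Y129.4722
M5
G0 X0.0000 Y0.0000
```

Each laser-on run becomes one SVG element. Flip Y back into SVG space with y_svg = 173.4755 − y_machine. Every run uses S807, so all elements get stroke `#ff0000` (cut).

Run 1: The run returns to its start, so emit a `<polygon>` with points (Y-flipped): 78.5244,44.0033 91.7426,44.0033 91.7426,96.8161 78.5244,96.8161.

<svg xmlns="http://www.w3.org/2000/svg" width="145.8527mm" height="173.4755mm" viewBox="0 0 145.8527 173.4755">
  <polygon points="78.5244,44.0033 91.7426,44.0033 91.7426,96.8161 78.5244,96.8161" fill="none" stroke="#ff0000"/>
</svg>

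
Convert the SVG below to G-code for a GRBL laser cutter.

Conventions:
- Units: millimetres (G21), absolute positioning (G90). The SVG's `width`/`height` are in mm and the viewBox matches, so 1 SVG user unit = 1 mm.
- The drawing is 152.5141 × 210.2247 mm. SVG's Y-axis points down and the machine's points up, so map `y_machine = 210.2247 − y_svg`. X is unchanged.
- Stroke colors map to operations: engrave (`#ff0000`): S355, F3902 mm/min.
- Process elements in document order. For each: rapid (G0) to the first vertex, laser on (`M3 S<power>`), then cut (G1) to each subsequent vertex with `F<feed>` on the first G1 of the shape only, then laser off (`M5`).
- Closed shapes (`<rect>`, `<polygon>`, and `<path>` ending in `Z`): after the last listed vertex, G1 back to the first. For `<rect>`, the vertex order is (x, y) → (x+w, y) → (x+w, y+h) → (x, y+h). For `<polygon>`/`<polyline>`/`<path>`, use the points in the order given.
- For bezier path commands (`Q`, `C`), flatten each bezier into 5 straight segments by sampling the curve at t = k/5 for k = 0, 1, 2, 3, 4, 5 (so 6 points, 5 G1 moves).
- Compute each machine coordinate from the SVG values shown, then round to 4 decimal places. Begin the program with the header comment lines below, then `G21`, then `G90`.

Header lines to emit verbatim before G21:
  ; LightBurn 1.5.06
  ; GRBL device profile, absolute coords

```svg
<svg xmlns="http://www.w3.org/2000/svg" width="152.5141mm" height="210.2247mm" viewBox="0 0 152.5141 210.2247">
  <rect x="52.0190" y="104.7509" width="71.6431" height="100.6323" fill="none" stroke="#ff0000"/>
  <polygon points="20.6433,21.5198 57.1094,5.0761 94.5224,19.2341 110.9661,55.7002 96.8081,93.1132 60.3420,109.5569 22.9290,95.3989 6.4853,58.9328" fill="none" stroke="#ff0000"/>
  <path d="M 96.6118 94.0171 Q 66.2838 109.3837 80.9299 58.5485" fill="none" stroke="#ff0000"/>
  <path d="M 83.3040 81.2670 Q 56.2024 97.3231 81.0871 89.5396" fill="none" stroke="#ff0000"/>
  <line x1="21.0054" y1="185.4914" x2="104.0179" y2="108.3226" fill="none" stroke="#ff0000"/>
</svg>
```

; LightBurn 1.5.06
; GRBL device profile, absolute coords
G21
G90
G0 X52.0190 Y105.4738
M3 S355
G1 X123.6621 Y105.4738 F3902
G1 X123.6621 Y4.8415
G1 X52.0190 Y4.8415
G1 X52.0190 Y105.4738
M5
G0 X20.6433 Y188.7049
M3 S355
G1 X57.1094 Y205.1486 F3902
G1 X94.5224 Y190.9906
G1 X110.9661 Y154.5245
G1 X96.8081 Y117.1115
G1 X60.3420 Y100.6678
G1 X22.9290 Y114.8258
G1 X6.4853 Y151.2919
G1 X20.6433 Y188.7049
M5
G0 X96.6118 Y116.2076
M3 S355
G1 X86.2796 Y112.7090 F3902
G1 X79.5453 Y114.5066
G1 X76.4089 Y121.6003
G1 X76.8704 Y133.9902
G1 X80.9299 Y151.6762
M5
G0 X83.3040 Y128.9577
M3 S355
G1 X74.5428 Y123.4888 F3902
G1 X69.9405 Y119.9272
G1 X69.4971 Y118.2726
G1 X73.2127 Y118.5253
G1 X81.0871 Y120.6851
M5
G0 X21.0054 Y24.7333
M3 S355
G1 X104.0179 Y101.9021 F3902
M5

1 u = 1 mm; y_m = 210.2247 − y.

[1] `<rect>` rectangle, #ff0000→engrave S355 F3902: (52.0190,105.4738) → (123.6621,105.4738) → (123.6621,4.8415) → (52.0190,4.8415) → (52.0190,105.4738) (closed)

[2] `<polygon>` regular polygon, #ff0000→engrave S355 F3902: (20.6433,188.7049) → (57.1094,205.1486) → (94.5224,190.9906) → (110.9661,154.5245) → (96.8081,117.1115) → (60.3420,100.6678) → (22.9290,114.8258) → (6.4853,151.2919) → (20.6433,188.7049) (closed)

[3] `<path>` quadratic bezier, #ff0000→engrave S355 F3902: (96.6118,116.2076) → (86.2796,112.7090) → (79.5453,114.5066) → (76.4089,121.6003) → (76.8704,133.9902) → (80.9299,151.6762)

[4] `<path>` quadratic bezier, #ff0000→engrave S355 F3902: (83.3040,128.9577) → (74.5428,123.4888) → (69.9405,119.9272) → (69.4971,118.2726) → (73.2127,118.5253) → (81.0871,120.6851)

[5] `<line>` line segment, #ff0000→engrave S355 F3902: (21.0054,24.7333) → (104.0179,101.9021)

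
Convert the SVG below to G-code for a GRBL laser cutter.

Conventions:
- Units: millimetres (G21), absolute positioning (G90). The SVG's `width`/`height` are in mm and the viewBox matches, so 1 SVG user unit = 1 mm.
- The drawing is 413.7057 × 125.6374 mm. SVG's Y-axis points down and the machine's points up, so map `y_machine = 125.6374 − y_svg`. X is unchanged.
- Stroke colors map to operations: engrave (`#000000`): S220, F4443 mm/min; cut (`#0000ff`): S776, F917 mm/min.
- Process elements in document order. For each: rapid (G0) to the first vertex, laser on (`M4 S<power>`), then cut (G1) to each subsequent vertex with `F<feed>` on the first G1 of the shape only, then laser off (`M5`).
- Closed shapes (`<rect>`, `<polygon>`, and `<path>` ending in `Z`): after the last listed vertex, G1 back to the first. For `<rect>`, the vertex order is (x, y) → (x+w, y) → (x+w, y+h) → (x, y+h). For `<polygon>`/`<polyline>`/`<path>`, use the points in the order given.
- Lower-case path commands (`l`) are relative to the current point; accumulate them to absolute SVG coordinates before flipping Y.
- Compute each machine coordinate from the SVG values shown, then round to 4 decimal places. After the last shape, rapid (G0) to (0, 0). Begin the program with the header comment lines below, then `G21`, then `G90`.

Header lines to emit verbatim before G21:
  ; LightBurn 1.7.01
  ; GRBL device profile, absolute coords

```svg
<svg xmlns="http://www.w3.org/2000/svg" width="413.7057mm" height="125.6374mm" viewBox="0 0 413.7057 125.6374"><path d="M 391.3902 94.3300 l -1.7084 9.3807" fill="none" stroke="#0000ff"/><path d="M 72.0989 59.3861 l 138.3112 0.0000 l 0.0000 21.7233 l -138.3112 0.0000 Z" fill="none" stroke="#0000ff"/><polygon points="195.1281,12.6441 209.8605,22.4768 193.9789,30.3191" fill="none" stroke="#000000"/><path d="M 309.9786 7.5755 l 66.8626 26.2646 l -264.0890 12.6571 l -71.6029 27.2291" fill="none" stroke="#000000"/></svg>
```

1 u = 1 mm; y_m = 125.6374 − y.

[1] `<path>` line segment, #0000ff→cut S776 F917: (391.3902,31.3074) → (389.6818,21.9267)

[2] `<path>` rectangle, #0000ff→cut S776 F917: (72.0989,66.2513) → (210.4101,66.2513) → (210.4101,44.5280) → (72.0989,44.5280) → (72.0989,66.2513) (closed)

[3] `<polygon>` regular polygon, #000000→engrave S220 F4443: (195.1281,112.9933) → (209.8605,103.1606) → (193.9789,95.3183) → (195.1281,112.9933) (closed)

[4] `<path>` open polyline, #000000→engrave S220 F4443: (309.9786,118.0619) → (376.8412,91.7973) → (112.7522,79.1402) → (41.1493,51.9111)

; LightBurn 1.7.01
; GRBL device profile, absolute coords
G21
G90
G0 X391.3902 Y31.3074
M4 S776
G1 X389.6818 Y21.9267 F917
M5
G0 X72.0989 Y66.2513
M4 S776
G1 X210.4101 Y66.2513 F917
G1 X210.4101 Y44.5280
G1 X72.0989 Y44.5280
G1 X72.0989 Y66.2513
M5
G0 X195.1281 Y112.9933
M4 S220
G1 X209.8605 Y103.1606 F4443
G1 X193.9789 Y95.3183
G1 X195.1281 Y112.9933
M5
G0 X309.9786 Y118.0619
M4 S220
G1 X376.8412 Y91.7973 F4443
G1 X112.7522 Y79.1402
G1 X41.1493 Y51.9111
M5
G0 X0.0000 Y0.0000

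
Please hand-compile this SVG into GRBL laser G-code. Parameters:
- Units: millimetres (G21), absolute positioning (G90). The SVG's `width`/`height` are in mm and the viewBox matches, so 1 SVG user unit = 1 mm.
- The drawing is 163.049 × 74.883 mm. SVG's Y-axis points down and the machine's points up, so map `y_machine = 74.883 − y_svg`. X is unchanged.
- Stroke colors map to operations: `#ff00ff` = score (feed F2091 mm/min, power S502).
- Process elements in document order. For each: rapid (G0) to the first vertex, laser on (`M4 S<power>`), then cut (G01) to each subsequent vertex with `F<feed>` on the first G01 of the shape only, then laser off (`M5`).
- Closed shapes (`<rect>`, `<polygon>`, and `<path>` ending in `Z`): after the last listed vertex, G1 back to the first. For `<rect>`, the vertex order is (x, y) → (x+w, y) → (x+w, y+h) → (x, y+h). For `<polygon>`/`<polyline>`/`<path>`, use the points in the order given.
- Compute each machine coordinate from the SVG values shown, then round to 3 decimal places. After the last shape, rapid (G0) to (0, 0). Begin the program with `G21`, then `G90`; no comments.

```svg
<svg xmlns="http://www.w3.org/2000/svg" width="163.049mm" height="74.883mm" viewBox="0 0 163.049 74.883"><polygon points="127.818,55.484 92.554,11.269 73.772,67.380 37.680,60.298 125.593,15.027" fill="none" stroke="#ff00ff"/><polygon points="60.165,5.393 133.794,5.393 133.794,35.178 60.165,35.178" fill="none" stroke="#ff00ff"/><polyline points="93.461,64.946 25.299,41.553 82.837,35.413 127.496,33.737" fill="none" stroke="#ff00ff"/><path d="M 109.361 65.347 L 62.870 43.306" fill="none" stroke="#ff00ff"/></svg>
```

G21
G90
G0 X127.818 Y19.399
M4 S502
G01 X92.554 Y63.614 F2091
G01 X73.772 Y7.503
G01 X37.680 Y14.585
G01 X125.593 Y59.856
G01 X127.818 Y19.399
M5
G0 X60.165 Y69.490
M4 S502
G01 X133.794 Y69.490 F2091
G01 X133.794 Y39.705
G01 X60.165 Y39.705
G01 X60.165 Y69.490
M5
G0 X93.461 Y9.937
M4 S502
G01 X25.299 Y33.330 F2091
G01 X82.837 Y39.470
G01 X127.496 Y41.146
M5
G0 X109.361 Y9.536
M4 S502
G01 X62.870 Y31.577 F2091
M5
G0 X0.000 Y0.000

Since the viewBox matches the mm dimensions, user units are millimetres directly. The only transform is the Y-flip y_m = 74.883 − y_svg.

Shape 1 is a closed polygon drawn with `<polygon>`. Its stroke #ff00ff means score at S502, F2091. After flipping Y the toolpath is (127.818,19.399) → (92.554,63.614) → (73.772,7.503) → (37.680,14.585) → (125.593,59.856) → (127.818,19.399), returning to the start.

Shape 2 is a rectangle drawn with `<polygon>`. Its stroke #ff00ff means score at S502, F2091. After flipping Y the toolpath is (60.165,69.490) → (133.794,69.490) → (133.794,39.705) → (60.165,39.705) → (60.165,69.490), returning to the start.

Shape 3 is a open polyline drawn with `<polyline>`. Its stroke #ff00ff means score at S502, F2091. After flipping Y the toolpath is (93.461,9.937) → (25.299,33.330) → (82.837,39.470) → (127.496,41.146).

Shape 4 is a line segment drawn with `<path>`. Its stroke #ff00ff means score at S502, F2091. After flipping Y the toolpath is (109.361,9.536) → (62.870,31.577).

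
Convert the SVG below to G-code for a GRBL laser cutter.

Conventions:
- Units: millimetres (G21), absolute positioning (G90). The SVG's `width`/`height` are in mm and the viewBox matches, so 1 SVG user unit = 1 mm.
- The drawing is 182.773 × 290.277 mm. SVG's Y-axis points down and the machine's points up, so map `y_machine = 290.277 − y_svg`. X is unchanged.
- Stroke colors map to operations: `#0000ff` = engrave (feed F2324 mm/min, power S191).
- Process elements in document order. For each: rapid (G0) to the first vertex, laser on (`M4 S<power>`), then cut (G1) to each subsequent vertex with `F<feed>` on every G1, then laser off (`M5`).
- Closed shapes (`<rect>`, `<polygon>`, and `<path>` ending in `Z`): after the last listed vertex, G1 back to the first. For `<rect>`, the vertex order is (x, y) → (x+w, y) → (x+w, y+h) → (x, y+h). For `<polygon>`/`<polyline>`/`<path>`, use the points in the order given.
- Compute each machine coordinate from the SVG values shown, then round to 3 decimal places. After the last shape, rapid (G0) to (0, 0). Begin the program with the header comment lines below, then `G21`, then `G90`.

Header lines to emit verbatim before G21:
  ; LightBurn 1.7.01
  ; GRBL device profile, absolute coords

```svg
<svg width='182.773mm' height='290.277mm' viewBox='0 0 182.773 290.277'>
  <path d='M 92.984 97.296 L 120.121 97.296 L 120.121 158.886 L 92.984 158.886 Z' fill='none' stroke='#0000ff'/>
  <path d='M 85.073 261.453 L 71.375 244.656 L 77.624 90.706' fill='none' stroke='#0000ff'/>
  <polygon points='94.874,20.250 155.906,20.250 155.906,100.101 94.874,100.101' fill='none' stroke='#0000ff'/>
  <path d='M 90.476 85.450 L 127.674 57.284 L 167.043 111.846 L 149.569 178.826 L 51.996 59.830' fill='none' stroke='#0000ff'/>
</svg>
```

1 u = 1 mm; y_m = 290.277 − y.

[1] `<path>` rectangle, #0000ff→engrave S191 F2324: (92.984,192.981) → (120.121,192.981) → (120.121,131.391) → (92.984,131.391) → (92.984,192.981) (closed)

[2] `<path>` open polyline, #0000ff→engrave S191 F2324: (85.073,28.824) → (71.375,45.621) → (77.624,199.571)

[3] `<polygon>` rectangle, #0000ff→engrave S191 F2324: (94.874,270.027) → (155.906,270.027) → (155.906,190.176) → (94.874,190.176) → (94.874,270.027) (closed)

[4] `<path>` open polyline, #0000ff→engrave S191 F2324: (90.476,204.827) → (127.674,232.993) → (167.043,178.431) → (149.569,111.451) → (51.996,230.447)

; LightBurn 1.7.01
; GRBL device profile, absolute coords
G21
G90
G0 X92.984 Y192.981
M4 S191
G1 X120.121 Y192.981 F2324
G1 X120.121 Y131.391 F2324
G1 X92.984 Y131.391 F2324
G1 X92.984 Y192.981 F2324
M5
G0 X85.073 Y28.824
M4 S191
G1 X71.375 Y45.621 F2324
G1 X77.624 Y199.571 F2324
M5
G0 X94.874 Y270.027
M4 S191
G1 X155.906 Y270.027 F2324
G1 X155.906 Y190.176 F2324
G1 X94.874 Y190.176 F2324
G1 X94.874 Y270.027 F2324
M5
G0 X90.476 Y204.827
M4 S191
G1 X127.674 Y232.993 F2324
G1 X167.043 Y178.431 F2324
G1 X149.569 Y111.451 F2324
G1 X51.996 Y230.447 F2324
M5
G0 X0.000 Y0.000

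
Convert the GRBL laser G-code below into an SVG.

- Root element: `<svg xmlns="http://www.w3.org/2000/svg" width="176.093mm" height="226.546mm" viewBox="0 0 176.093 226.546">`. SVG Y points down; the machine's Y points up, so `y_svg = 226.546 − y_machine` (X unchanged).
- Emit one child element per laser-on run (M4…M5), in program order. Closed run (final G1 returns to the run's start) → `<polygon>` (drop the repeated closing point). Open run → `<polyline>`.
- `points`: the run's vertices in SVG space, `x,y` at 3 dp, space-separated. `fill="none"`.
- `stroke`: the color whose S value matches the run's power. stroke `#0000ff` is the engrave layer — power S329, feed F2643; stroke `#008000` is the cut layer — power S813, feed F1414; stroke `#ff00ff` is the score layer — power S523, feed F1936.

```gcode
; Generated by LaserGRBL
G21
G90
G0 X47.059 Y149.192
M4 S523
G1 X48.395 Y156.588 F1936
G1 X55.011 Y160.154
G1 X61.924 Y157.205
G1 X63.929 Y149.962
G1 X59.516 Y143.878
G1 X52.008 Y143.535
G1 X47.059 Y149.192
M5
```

Machine Y-up, SVG Y-down with viewBox height 226.546, so y_svg = 226.546 − y_machine; X carries over. Every run uses S523, so all elements get stroke `#ff00ff` (score).

Run 1: The run returns to its start, so emit a `<polygon>` with points (Y-flipped): 47.059,77.354 48.395,69.958 55.011,66.392 61.924,69.341 63.929,76.584 59.516,82.668 52.008,83.011.

<svg xmlns="http://www.w3.org/2000/svg" width="176.093mm" height="226.546mm" viewBox="0 0 176.093 226.546">
  <polygon points="47.059,77.354 48.395,69.958 55.011,66.392 61.924,69.341 63.929,76.584 59.516,82.668 52.008,83.011" fill="none" stroke="#ff00ff"/>
</svg>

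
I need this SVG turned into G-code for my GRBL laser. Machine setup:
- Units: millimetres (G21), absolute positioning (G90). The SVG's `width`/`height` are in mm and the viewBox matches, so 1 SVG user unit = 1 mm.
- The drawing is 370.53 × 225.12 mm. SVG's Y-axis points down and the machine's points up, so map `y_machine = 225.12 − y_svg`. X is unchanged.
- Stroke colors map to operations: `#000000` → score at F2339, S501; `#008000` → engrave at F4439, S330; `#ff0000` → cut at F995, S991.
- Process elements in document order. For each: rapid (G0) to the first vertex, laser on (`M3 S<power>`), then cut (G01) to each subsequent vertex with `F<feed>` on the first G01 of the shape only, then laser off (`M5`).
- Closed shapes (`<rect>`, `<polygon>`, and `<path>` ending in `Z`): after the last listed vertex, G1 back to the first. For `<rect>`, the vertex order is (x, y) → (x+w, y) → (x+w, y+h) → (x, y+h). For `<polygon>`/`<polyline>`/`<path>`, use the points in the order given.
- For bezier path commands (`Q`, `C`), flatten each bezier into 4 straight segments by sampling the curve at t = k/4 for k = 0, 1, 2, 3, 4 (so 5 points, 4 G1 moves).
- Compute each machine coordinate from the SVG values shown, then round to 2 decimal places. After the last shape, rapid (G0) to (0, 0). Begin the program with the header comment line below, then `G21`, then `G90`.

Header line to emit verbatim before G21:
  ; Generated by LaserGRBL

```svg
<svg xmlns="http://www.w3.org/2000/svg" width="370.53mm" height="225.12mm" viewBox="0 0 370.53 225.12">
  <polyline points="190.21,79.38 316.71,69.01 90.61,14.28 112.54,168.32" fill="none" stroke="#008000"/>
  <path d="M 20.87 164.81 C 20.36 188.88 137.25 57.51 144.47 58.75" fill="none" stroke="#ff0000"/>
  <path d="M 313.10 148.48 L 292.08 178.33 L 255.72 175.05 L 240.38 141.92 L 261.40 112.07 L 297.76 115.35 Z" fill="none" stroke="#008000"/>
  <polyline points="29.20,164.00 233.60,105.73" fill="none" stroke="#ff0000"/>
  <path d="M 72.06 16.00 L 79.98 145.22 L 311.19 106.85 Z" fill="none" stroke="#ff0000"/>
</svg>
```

; Generated by LaserGRBL
G21
G90
G0 X190.21 Y145.74
M3 S330
G01 X316.71 Y156.11 F4439
G01 X90.61 Y210.84
G01 X112.54 Y56.80
M5
G0 X20.87 Y60.31
M3 S991
G01 X38.95 Y66.90 F995
G01 X79.77 Y104.78
G01 X122.04 Y146.94
G01 X144.47 Y166.37
M5
G0 X313.10 Y76.64
M3 S330
G01 X292.08 Y46.79 F4439
G01 X255.72 Y50.07
G01 X240.38 Y83.20
G01 X261.40 Y113.05
G01 X297.76 Y109.77
G01 X313.10 Y76.64
M5
G0 X29.20 Y61.12
M3 S991
G01 X233.60 Y119.39 F995
M5
G0 X72.06 Y209.12
M3 S991
G01 X79.98 Y79.90 F995
G01 X311.19 Y118.27
G01 X72.06 Y209.12
M5
G0 X0.00 Y0.00

1 u = 1 mm; y_m = 225.12 − y.

[1] `<polyline>` open polyline, #008000→engrave S330 F4439: (190.21,145.74) → (316.71,156.11) → (90.61,210.84) → (112.54,56.80)

[2] `<path>` cubic bezier, #ff0000→cut S991 F995: (20.87,60.31) → (38.95,66.90) → (79.77,104.78) → (122.04,146.94) → (144.47,166.37)

[3] `<path>` regular polygon, #008000→engrave S330 F4439: (313.10,76.64) → (292.08,46.79) → (255.72,50.07) → (240.38,83.20) → (261.40,113.05) → (297.76,109.77) → (313.10,76.64) (closed)

[4] `<polyline>` line segment, #ff0000→cut S991 F995: (29.20,61.12) → (233.60,119.39)

[5] `<path>` closed polygon, #ff0000→cut S991 F995: (72.06,209.12) → (79.98,79.90) → (311.19,118.27) → (72.06,209.12) (closed)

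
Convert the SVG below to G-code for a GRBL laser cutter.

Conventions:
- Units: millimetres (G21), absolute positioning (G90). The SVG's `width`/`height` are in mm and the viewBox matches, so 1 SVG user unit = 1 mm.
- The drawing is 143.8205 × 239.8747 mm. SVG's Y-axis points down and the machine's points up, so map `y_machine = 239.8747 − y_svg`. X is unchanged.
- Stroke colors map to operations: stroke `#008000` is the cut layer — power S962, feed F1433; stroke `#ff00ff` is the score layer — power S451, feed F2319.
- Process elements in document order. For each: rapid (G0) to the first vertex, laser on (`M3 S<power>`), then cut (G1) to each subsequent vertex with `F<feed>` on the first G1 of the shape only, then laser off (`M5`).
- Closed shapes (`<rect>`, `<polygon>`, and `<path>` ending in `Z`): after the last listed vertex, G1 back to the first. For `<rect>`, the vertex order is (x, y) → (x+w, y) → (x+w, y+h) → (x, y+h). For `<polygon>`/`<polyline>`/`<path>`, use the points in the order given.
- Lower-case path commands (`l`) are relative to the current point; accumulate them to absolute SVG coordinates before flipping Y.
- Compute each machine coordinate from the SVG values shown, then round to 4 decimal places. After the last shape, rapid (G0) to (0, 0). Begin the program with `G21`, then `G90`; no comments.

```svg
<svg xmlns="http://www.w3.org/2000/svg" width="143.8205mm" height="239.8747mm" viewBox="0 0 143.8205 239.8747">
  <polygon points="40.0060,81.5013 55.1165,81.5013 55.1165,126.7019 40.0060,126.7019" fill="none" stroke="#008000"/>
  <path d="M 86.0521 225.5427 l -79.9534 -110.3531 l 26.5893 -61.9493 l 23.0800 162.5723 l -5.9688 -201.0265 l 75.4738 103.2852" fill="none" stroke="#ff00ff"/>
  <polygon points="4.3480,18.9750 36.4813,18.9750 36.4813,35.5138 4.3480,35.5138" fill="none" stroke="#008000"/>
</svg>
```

Since the viewBox matches the mm dimensions, user units are millimetres directly. The only transform is the Y-flip y_m = 239.8747 − y_svg.

Shape 1 is a rectangle drawn with `<polygon>`. Its stroke #008000 means cut at S962, F1433. After flipping Y the toolpath is (40.0060,158.3734) → (55.1165,158.3734) → (55.1165,113.1728) → (40.0060,113.1728) → (40.0060,158.3734), returning to the start.

Shape 2 is a open polyline drawn with `<path>`. Its stroke #ff00ff means score at S451, F2319. After flipping Y the toolpath is (86.0521,14.3320) → (6.0987,124.6851) → (32.6880,186.6344) → (55.7680,24.0621) → (49.7992,225.0886) → (125.2730,121.8034).

Shape 3 is a rectangle drawn with `<polygon>`. Its stroke #008000 means cut at S962, F1433. After flipping Y the toolpath is (4.3480,220.8997) → (36.4813,220.8997) → (36.4813,204.3609) → (4.3480,204.3609) → (4.3480,220.8997), returning to the start.

G21
G90
G0 X40.0060 Y158.3734
M3 S962
G1 X55.1165 Y158.3734 F1433
G1 X55.1165 Y113.1728
G1 X40.0060 Y113.1728
G1 X40.0060 Y158.3734
M5
G0 X86.0521 Y14.3320
M3 S451
G1 X6.0987 Y124.6851 F2319
G1 X32.6880 Y186.6344
G1 X55.7680 Y24.0621
G1 X49.7992 Y225.0886
G1 X125.2730 Y121.8034
M5
G0 X4.3480 Y220.8997
M3 S962
G1 X36.4813 Y220.8997 F1433
G1 X36.4813 Y204.3609
G1 X4.3480 Y204.3609
G1 X4.3480 Y220.8997
M5
G0 X0.0000 Y0.0000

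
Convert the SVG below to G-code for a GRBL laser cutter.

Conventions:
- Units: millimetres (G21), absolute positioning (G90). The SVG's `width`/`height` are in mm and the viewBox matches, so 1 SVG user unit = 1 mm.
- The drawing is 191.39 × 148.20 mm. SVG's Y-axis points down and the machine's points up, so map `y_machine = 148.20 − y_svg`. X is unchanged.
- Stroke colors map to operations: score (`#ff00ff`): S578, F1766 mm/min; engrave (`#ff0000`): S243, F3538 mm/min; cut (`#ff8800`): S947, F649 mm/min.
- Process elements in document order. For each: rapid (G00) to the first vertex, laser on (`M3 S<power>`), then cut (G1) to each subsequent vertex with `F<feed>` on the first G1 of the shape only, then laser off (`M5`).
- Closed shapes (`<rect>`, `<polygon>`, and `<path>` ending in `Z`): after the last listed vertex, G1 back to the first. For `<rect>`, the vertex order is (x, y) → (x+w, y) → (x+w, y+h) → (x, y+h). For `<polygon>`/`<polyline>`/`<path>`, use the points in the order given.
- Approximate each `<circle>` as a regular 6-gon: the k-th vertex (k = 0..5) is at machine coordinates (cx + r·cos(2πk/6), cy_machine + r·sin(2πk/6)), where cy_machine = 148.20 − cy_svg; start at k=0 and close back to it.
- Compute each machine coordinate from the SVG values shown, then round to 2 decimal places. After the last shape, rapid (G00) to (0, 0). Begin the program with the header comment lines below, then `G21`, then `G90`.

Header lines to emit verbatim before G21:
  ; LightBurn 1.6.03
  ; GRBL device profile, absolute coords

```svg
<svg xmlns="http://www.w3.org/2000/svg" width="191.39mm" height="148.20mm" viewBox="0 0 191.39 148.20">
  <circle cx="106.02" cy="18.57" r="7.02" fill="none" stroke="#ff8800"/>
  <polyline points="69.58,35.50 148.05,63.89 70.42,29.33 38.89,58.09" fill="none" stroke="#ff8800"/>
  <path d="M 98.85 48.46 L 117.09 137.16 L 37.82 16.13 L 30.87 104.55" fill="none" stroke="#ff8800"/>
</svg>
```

; LightBurn 1.6.03
; GRBL device profile, absolute coords
G21
G90
G00 X113.04 Y129.63
M3 S947
G1 X109.53 Y135.71 F649
G1 X102.51 Y135.71
G1 X99.00 Y129.63
G1 X102.51 Y123.55
G1 X109.53 Y123.55
G1 X113.04 Y129.63
M5
G00 X69.58 Y112.70
M3 S947
G1 X148.05 Y84.31 F649
G1 X70.42 Y118.87
G1 X38.89 Y90.11
M5
G00 X98.85 Y99.74
M3 S947
G1 X117.09 Y11.04 F649
G1 X37.82 Y132.07
G1 X30.87 Y43.65
M5
G00 X0.00 Y0.00

viewBox `0 0 191.39 148.20` with mm width/height → 1 unit = 1 mm. Flip: y_m = 148.20 − y_svg.

**Shape 1** — `<circle>` circle, stroke `#ff8800` → cut (S947, F649). Machine vertices: (113.04,129.63) → (109.53,135.71) → (102.51,135.71) → (99.00,129.63) → (102.51,123.55) → (109.53,123.55) → (113.04,129.63). Closed: final G1 returns to the first vertex.

**Shape 2** — `<polyline>` open polyline, stroke `#ff8800` → cut (S947, F649). Machine vertices: (69.58,112.70) → (148.05,84.31) → (70.42,118.87) → (38.89,90.11). Open path.

**Shape 3** — `<path>` open polyline, stroke `#ff8800` → cut (S947, F649). Machine vertices: (98.85,99.74) → (117.09,11.04) → (37.82,132.07) → (30.87,43.65). Open path.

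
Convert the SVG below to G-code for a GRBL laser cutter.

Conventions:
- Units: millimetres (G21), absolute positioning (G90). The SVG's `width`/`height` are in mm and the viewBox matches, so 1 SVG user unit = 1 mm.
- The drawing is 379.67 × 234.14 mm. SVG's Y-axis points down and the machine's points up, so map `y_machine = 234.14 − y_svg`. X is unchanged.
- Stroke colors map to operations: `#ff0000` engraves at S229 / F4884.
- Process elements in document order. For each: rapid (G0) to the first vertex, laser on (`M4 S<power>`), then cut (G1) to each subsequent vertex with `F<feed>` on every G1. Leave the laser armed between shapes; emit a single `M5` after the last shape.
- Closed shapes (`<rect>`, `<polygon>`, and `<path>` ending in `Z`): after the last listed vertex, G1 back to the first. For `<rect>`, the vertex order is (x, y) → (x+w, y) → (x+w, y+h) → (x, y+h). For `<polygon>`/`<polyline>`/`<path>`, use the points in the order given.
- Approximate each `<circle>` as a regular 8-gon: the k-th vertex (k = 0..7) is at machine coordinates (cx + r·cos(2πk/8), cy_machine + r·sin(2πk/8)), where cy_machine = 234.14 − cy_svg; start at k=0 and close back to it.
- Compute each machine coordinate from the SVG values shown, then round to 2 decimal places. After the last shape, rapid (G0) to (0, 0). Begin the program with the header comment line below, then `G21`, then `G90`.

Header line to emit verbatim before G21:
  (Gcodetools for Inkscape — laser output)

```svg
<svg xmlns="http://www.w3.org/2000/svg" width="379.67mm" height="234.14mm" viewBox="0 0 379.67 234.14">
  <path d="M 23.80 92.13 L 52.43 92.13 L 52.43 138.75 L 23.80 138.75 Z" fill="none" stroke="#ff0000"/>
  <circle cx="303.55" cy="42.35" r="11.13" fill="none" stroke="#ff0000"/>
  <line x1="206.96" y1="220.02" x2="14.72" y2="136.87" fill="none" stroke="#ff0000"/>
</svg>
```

(Gcodetools for Inkscape — laser output)
G21
G90
G0 X23.80 Y142.01
M4 S229
G1 X52.43 Y142.01 F4884
G1 X52.43 Y95.39 F4884
G1 X23.80 Y95.39 F4884
G1 X23.80 Y142.01 F4884
G0 X314.68 Y191.79
M4 S229
G1 X311.42 Y199.66 F4884
G1 X303.55 Y202.92 F4884
G1 X295.68 Y199.66 F4884
G1 X292.42 Y191.79 F4884
G1 X295.68 Y183.92 F4884
G1 X303.55 Y180.66 F4884
G1 X311.42 Y183.92 F4884
G1 X314.68 Y191.79 F4884
G0 X206.96 Y14.12
M4 S229
G1 X14.72 Y97.27 F4884
M5
G0 X0.00 Y0.00

1 u = 1 mm; y_m = 234.14 − y.

[1] `<path>` rectangle, #ff0000→engrave S229 F4884: (23.80,142.01) → (52.43,142.01) → (52.43,95.39) → (23.80,95.39) → (23.80,142.01) (closed)

[2] `<circle>` circle, #ff0000→engrave S229 F4884: (314.68,191.79) → (311.42,199.66) → (303.55,202.92) → (295.68,199.66) → (292.42,191.79) → (295.68,183.92) → (303.55,180.66) → (311.42,183.92) → (314.68,191.79) (closed)

[3] `<line>` line segment, #ff0000→engrave S229 F4884: (206.96,14.12) → (14.72,97.27)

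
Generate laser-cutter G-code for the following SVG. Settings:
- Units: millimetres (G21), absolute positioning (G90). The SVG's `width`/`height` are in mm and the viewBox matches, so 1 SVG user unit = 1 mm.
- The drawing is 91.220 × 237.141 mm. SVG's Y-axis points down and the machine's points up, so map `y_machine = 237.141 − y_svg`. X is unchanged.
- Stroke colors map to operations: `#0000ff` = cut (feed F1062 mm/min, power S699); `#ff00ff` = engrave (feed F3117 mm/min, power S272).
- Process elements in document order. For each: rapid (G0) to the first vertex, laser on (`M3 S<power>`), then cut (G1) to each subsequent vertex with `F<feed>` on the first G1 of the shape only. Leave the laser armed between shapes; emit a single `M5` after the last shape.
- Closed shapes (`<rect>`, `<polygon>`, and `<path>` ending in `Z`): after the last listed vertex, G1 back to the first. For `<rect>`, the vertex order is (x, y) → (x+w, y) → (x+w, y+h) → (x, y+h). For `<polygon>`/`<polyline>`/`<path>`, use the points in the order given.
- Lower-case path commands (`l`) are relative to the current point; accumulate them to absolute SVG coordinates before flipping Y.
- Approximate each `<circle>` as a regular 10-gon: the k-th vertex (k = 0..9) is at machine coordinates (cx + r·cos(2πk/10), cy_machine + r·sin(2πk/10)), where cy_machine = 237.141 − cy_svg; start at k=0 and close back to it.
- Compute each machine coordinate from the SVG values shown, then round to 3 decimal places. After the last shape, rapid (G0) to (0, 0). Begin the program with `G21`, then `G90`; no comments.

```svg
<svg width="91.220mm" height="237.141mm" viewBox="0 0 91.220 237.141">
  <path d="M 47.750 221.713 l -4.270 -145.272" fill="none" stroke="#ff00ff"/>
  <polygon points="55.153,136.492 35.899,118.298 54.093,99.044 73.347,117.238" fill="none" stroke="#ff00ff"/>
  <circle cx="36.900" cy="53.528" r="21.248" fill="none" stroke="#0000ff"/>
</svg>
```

1 u = 1 mm; y_m = 237.141 − y.

[1] `<path>` line segment, #ff00ff→engrave S272 F3117: (47.750,15.428) → (43.480,160.700)

[2] `<polygon>` regular polygon, #ff00ff→engrave S272 F3117: (55.153,100.649) → (35.899,118.843) → (54.093,138.097) → (73.347,119.903) → (55.153,100.649) (closed)

[3] `<circle>` circle, #0000ff→cut S699 F1062: (58.148,183.613) → (54.090,196.102) → (43.466,203.821) → (30.334,203.821) → (19.710,196.102) → (15.652,183.613) → (19.710,171.124) → (30.334,163.405) → (43.466,163.405) → (54.090,171.124) → (58.148,183.613) (closed)

G21
G90
G0 X47.750 Y15.428
M3 S272
G1 X43.480 Y160.700 F3117
G0 X55.153 Y100.649
M3 S272
G1 X35.899 Y118.843 F3117
G1 X54.093 Y138.097
G1 X73.347 Y119.903
G1 X55.153 Y100.649
G0 X58.148 Y183.613
M3 S699
G1 X54.090 Y196.102 F1062
G1 X43.466 Y203.821
G1 X30.334 Y203.821
G1 X19.710 Y196.102
G1 X15.652 Y183.613
G1 X19.710 Y171.124
G1 X30.334 Y163.405
G1 X43.466 Y163.405
G1 X54.090 Y171.124
G1 X58.148 Y183.613
M5
G0 X0.000 Y0.000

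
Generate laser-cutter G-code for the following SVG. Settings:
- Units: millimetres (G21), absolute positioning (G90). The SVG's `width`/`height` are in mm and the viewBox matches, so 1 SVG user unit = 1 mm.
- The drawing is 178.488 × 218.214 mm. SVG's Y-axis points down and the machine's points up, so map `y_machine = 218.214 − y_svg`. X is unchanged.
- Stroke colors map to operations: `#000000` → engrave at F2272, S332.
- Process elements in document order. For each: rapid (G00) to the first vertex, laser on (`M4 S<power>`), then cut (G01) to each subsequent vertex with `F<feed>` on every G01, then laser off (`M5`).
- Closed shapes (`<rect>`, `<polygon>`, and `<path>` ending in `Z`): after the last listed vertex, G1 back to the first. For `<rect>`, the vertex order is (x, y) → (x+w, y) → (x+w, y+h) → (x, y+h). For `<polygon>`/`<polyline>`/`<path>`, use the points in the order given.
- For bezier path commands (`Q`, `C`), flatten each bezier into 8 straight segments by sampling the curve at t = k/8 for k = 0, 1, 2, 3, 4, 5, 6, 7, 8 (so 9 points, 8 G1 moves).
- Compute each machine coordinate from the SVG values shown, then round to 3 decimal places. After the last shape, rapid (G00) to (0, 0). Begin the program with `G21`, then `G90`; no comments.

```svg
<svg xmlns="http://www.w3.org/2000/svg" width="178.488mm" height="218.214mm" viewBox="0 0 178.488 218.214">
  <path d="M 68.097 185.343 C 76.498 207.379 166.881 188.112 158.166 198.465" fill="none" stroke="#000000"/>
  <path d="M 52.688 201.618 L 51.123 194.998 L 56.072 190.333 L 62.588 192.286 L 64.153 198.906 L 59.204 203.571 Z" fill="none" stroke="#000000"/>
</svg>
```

1 u = 1 mm; y_m = 218.214 − y.

[1] `<path>` cubic bezier, #000000→engrave S332 F2272: (68.097,32.871) → (74.737,26.405) → (86.940,22.980) → (102.585,21.765) → (119.550,21.929) → (135.713,22.640) → (148.951,23.068) → (157.143,22.381) → (158.166,19.749)

[2] `<path>` regular polygon, #000000→engrave S332 F2272: (52.688,16.596) → (51.123,23.216) → (56.072,27.881) → (62.588,25.928) → (64.153,19.308) → (59.204,14.643) → (52.688,16.596) (closed)

G21
G90
G00 X68.097 Y32.871
M4 S332
G01 X74.737 Y26.405 F2272
G01 X86.940 Y22.980 F2272
G01 X102.585 Y21.765 F2272
G01 X119.550 Y21.929 F2272
G01 X135.713 Y22.640 F2272
G01 X148.951 Y23.068 F2272
G01 X157.143 Y22.381 F2272
G01 X158.166 Y19.749 F2272
M5
G00 X52.688 Y16.596
M4 S332
G01 X51.123 Y23.216 F2272
G01 X56.072 Y27.881 F2272
G01 X62.588 Y25.928 F2272
G01 X64.153 Y19.308 F2272
G01 X59.204 Y14.643 F2272
G01 X52.688 Y16.596 F2272
M5
G00 X0.000 Y0.000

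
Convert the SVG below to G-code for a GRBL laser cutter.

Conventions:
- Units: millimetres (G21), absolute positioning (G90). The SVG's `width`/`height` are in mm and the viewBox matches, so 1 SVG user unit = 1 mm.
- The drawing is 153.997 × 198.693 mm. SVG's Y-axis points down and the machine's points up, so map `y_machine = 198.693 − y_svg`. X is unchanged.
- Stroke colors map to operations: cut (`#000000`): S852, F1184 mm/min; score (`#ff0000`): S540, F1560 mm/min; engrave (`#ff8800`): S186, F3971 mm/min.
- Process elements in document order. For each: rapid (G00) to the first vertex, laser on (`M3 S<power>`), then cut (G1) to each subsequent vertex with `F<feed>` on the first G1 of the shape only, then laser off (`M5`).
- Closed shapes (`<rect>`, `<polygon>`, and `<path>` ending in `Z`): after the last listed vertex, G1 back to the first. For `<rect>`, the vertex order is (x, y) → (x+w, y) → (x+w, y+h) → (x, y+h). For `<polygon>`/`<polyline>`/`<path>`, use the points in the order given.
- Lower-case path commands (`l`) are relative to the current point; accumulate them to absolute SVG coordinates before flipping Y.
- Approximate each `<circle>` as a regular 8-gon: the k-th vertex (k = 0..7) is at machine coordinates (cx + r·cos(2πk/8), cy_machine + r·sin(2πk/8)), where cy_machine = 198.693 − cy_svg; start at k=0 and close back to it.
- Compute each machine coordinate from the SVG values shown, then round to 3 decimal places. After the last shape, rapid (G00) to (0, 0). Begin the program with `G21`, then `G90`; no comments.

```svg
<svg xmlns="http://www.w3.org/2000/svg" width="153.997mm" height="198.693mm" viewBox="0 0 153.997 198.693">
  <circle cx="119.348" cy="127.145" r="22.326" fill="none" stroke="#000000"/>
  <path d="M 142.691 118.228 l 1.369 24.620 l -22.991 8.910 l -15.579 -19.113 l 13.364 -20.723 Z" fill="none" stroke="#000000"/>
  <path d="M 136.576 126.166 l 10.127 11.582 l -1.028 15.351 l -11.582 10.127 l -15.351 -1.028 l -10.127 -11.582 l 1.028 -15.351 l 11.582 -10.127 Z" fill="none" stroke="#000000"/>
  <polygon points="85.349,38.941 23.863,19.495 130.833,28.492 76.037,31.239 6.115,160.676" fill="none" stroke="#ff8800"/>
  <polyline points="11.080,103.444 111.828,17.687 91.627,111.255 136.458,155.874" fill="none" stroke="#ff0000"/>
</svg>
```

G21
G90
G00 X141.674 Y71.548
M3 S852
G1 X135.135 Y87.335 F1184
G1 X119.348 Y93.874
G1 X103.561 Y87.335
G1 X97.022 Y71.548
G1 X103.561 Y55.761
G1 X119.348 Y49.222
G1 X135.135 Y55.761
G1 X141.674 Y71.548
M5
G00 X142.691 Y80.465
M3 S852
G1 X144.060 Y55.845 F1184
G1 X121.069 Y46.935
G1 X105.490 Y66.048
G1 X118.854 Y86.771
G1 X142.691 Y80.465
M5
G00 X136.576 Y72.527
M3 S852
G1 X146.703 Y60.945 F1184
G1 X145.675 Y45.594
G1 X134.093 Y35.467
G1 X118.742 Y36.495
G1 X108.615 Y48.077
G1 X109.643 Y63.428
G1 X121.225 Y73.555
G1 X136.576 Y72.527
M5
G00 X85.349 Y159.752
M3 S186
G1 X23.863 Y179.198 F3971
G1 X130.833 Y170.201
G1 X76.037 Y167.454
G1 X6.115 Y38.017
G1 X85.349 Y159.752
M5
G00 X11.080 Y95.249
M3 S540
G1 X111.828 Y181.006 F1560
G1 X91.627 Y87.438
G1 X136.458 Y42.819
M5
G00 X0.000 Y0.000

viewBox `0 0 153.997 198.693` with mm width/height → 1 unit = 1 mm. Flip: y_m = 198.693 − y_svg.

**Shape 1** — `<circle>` circle, stroke `#000000` → cut (S852, F1184). Machine vertices: (141.674,71.548) → (135.135,87.335) → (119.348,93.874) → (103.561,87.335) → (97.022,71.548) → (103.561,55.761) → (119.348,49.222) → (135.135,55.761) → (141.674,71.548). Closed: final G1 returns to the first vertex.

**Shape 2** — `<path>` regular polygon, stroke `#000000` → cut (S852, F1184). Machine vertices: (142.691,80.465) → (144.060,55.845) → (121.069,46.935) → (105.490,66.048) → (118.854,86.771) → (142.691,80.465). Closed: final G1 returns to the first vertex.

**Shape 3** — `<path>` regular polygon, stroke `#000000` → cut (S852, F1184). Machine vertices: (136.576,72.527) → (146.703,60.945) → (145.675,45.594) → (134.093,35.467) → (118.742,36.495) → (108.615,48.077) → (109.643,63.428) → (121.225,73.555) → (136.576,72.527). Closed: final G1 returns to the first vertex.

**Shape 4** — `<polygon>` closed polygon, stroke `#ff8800` → engrave (S186, F3971). Machine vertices: (85.349,159.752) → (23.863,179.198) → (130.833,170.201) → (76.037,167.454) → (6.115,38.017) → (85.349,159.752). Closed: final G1 returns to the first vertex.

**Shape 5** — `<polyline>` open polyline, stroke `#ff0000` → score (S540, F1560). Machine vertices: (11.080,95.249) → (111.828,181.006) → (91.627,87.438) → (136.458,42.819). Open path.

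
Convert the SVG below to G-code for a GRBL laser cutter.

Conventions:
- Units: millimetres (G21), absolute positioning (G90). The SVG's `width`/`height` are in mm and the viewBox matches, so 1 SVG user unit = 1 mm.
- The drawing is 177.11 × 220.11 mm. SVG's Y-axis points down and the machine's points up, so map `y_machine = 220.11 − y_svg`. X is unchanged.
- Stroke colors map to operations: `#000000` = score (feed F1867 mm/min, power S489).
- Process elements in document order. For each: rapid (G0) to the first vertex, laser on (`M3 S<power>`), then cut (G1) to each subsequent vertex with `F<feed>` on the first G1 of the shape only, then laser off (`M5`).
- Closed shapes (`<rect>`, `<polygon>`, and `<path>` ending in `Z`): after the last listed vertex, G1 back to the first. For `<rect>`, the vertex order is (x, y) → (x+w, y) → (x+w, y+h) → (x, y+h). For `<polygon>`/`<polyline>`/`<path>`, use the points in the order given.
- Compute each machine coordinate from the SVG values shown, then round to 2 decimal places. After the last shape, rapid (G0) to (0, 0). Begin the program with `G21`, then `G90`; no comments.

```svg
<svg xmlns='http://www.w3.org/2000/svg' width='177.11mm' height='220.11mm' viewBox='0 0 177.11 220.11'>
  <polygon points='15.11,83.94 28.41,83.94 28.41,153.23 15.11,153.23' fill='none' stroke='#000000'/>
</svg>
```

viewBox `0 0 177.11 220.11` with mm width/height → 1 unit = 1 mm. Flip: y_m = 220.11 − y_svg.

**Shape 1** — `<polygon>` rectangle, stroke `#000000` → score (S489, F1867). Machine vertices: (15.11,136.17) → (28.41,136.17) → (28.41,66.88) → (15.11,66.88) → (15.11,136.17). Closed: final G1 returns to the first vertex.

G21
G90
G0 X15.11 Y136.17
M3 S489
G1 X28.41 Y136.17 F1867
G1 X28.41 Y66.88
G1 X15.11 Y66.88
G1 X15.11 Y136.17
M5
G0 X0.00 Y0.00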